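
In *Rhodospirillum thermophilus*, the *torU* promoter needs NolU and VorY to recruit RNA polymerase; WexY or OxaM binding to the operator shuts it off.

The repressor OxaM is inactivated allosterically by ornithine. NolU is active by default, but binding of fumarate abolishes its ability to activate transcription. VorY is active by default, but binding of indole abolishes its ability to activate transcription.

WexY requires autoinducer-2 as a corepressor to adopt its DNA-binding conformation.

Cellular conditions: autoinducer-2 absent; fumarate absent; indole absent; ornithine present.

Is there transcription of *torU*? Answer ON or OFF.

ON

Autoinducer-2 is absent, so WexY is inactive.
Fumarate is absent, so NolU is active.
Indole is absent, so VorY is active.
Ornithine is present, so OxaM is inactive.
No repressor is bound and NolU and VorY are active, so *torU* is transcribed.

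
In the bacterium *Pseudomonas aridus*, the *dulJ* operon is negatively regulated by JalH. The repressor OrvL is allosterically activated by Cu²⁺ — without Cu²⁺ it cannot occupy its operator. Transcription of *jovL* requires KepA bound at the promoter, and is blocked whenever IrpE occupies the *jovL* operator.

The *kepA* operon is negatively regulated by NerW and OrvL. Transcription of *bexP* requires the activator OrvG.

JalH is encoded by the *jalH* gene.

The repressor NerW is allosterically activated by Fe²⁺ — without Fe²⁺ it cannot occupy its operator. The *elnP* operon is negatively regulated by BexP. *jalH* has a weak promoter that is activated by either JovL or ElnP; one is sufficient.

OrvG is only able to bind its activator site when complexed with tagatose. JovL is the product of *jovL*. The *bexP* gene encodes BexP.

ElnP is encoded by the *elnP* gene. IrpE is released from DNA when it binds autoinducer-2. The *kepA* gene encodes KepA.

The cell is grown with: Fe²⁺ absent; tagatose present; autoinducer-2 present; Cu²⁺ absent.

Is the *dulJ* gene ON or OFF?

Fe²⁺ is absent, so NerW is inactive.
Cu²⁺ is absent, so OrvL is inactive.
With no repressor bound, *kepA* is transcribed.
So KepA is produced and active.
Autoinducer-2 is present, so IrpE is inactive.
No repressor is bound and KepA is active, so *jovL* is transcribed.
So JovL is produced and active.
Tagatose is present, so OrvG is active.
No repressor is bound and OrvG is active, so *bexP* is transcribed.
So BexP is produced and active.
With repressor BexP bound, *elnP* is not transcribed.
So ElnP is not produced.
Activator JovL is present, so *jalH* is transcribed.
So JalH is produced and active.
With repressor JalH bound, *dulJ* is not transcribed.

OFF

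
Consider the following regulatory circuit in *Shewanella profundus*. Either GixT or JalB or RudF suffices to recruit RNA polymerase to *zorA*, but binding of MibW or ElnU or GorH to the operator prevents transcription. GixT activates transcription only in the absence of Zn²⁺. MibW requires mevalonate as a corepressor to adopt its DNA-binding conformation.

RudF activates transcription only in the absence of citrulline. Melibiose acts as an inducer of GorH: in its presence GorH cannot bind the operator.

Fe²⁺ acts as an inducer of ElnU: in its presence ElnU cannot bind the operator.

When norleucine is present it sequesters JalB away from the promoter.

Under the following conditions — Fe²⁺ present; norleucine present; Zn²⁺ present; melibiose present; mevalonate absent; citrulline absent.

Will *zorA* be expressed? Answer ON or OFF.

ON

Mevalonate is absent, so MibW is inactive.
Zn²⁺ is present, so GixT is inactive.
Fe²⁺ is present, so ElnU is inactive.
Melibiose is present, so GorH is inactive.
Norleucine is present, so JalB is inactive.
Citrulline is absent, so RudF is active.
Activator RudF is present, so *zorA* is transcribed.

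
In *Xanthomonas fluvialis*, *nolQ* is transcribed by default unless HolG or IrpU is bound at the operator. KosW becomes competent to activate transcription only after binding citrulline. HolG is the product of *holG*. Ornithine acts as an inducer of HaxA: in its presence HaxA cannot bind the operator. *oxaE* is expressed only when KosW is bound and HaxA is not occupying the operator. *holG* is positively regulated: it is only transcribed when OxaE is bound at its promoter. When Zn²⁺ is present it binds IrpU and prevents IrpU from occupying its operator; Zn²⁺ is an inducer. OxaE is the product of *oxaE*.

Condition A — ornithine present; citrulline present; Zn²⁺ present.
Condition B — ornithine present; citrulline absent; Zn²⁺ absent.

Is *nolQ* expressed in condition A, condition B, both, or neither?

Condition A:
Ornithine is present, so HaxA is inactive.
Citrulline is present, so KosW is active.
No repressor is bound and KosW is active, so *oxaE* is transcribed.
So OxaE is produced and active.
No repressor is bound and OxaE is active, so *holG* is transcribed.
So HolG is produced and active.
Zn²⁺ is present, so IrpU is inactive.
With repressor HolG bound, *nolQ* is not transcribed.
→ *nolQ* is OFF in A.
Condition B:
Ornithine is present, so HaxA is inactive.
Citrulline is absent, so KosW is inactive.
Required activator KosW is absent, so *oxaE* is not transcribed.
So OxaE is not produced.
Required activator OxaE is absent, so *holG* is not transcribed.
So HolG is not produced.
Zn²⁺ is absent, so IrpU is active.
With repressor IrpU bound, *nolQ* is not transcribed.
→ *nolQ* is OFF in B.

neither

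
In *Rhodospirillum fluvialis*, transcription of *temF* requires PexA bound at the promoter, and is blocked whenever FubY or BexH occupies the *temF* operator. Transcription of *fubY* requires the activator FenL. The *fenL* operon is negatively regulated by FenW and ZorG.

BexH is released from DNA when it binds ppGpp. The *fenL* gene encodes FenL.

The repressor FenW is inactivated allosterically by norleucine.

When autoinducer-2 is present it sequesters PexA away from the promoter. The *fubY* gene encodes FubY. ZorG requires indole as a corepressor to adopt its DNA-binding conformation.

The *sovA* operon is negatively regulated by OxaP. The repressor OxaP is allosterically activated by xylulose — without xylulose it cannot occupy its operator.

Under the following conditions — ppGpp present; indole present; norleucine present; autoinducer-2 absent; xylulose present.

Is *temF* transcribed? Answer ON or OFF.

Autoinducer-2 is absent, so PexA is active.
Norleucine is present, so FenW is inactive.
Indole is present, so ZorG is active.
With repressor ZorG bound, *fenL* is not transcribed.
So FenL is not produced.
Required activator FenL is absent, so *fubY* is not transcribed.
So FubY is not produced.
ppGpp is present, so BexH is inactive.
No repressor is bound and PexA is active, so *temF* is transcribed.

ON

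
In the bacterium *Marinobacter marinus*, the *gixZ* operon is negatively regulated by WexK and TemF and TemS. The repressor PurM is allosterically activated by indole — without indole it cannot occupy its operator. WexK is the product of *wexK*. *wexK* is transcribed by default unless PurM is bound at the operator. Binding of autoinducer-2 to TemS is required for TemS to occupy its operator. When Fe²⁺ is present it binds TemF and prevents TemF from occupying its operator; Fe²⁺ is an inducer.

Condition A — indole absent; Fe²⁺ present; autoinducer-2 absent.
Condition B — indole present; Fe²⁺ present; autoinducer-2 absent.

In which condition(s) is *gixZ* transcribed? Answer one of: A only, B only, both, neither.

Condition A:
Indole is absent, so PurM is inactive.
With no repressor bound, *wexK* is transcribed.
So WexK is produced and active.
Fe²⁺ is present, so TemF is inactive.
Autoinducer-2 is absent, so TemS is inactive.
With repressor WexK bound, *gixZ* is not transcribed.
→ *gixZ* is OFF in A.
Condition B:
Indole is present, so PurM is active.
With repressor PurM bound, *wexK* is not transcribed.
So WexK is not produced.
Fe²⁺ is present, so TemF is inactive.
Autoinducer-2 is absent, so TemS is inactive.
With no repressor bound, *gixZ* is transcribed.
→ *gixZ* is ON in B.

B only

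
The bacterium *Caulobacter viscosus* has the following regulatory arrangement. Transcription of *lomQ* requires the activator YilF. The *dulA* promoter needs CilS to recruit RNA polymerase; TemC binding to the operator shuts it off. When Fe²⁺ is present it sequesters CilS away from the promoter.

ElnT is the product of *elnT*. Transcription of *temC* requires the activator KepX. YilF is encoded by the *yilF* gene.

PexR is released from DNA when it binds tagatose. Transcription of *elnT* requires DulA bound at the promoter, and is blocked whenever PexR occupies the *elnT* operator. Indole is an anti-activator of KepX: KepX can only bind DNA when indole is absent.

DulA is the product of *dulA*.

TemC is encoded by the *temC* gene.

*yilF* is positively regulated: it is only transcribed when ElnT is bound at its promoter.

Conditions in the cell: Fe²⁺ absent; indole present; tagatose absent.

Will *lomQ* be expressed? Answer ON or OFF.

Indole is present, so KepX is inactive.
Required activator KepX is absent, so *temC* is not transcribed.
So TemC is not produced.
Fe²⁺ is absent, so CilS is active.
No repressor is bound and CilS is active, so *dulA* is transcribed.
So DulA is produced and active.
Tagatose is absent, so PexR is active.
With repressor PexR bound, *elnT* is not transcribed.
So ElnT is not produced.
Required activator ElnT is absent, so *yilF* is not transcribed.
So YilF is not produced.
Required activator YilF is absent, so *lomQ* is not transcribed.

OFF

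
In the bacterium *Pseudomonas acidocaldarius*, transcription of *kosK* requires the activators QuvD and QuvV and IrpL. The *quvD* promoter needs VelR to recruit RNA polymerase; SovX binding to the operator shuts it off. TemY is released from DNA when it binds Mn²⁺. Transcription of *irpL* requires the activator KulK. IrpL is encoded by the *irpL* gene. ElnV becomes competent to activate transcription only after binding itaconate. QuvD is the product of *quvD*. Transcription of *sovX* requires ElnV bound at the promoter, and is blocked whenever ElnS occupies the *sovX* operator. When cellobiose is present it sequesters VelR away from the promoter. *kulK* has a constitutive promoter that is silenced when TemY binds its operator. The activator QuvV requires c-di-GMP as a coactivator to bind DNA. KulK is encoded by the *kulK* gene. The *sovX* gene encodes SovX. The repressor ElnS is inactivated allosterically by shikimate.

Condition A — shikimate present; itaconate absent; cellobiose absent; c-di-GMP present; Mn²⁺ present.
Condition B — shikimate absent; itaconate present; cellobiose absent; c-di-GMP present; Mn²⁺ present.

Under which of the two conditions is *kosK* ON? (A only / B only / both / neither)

Condition A:
Shikimate is present, so ElnS is inactive.
Itaconate is absent, so ElnV is inactive.
Required activator ElnV is absent, so *sovX* is not transcribed.
So SovX is not produced.
Cellobiose is absent, so VelR is active.
No repressor is bound and VelR is active, so *quvD* is transcribed.
So QuvD is produced and active.
c-di-GMP is present, so QuvV is active.
Mn²⁺ is present, so TemY is inactive.
With no repressor bound, *kulK* is transcribed.
So KulK is produced and active.
No repressor is bound and KulK is active, so *irpL* is transcribed.
So IrpL is produced and active.
No repressor is bound and QuvD and QuvV and IrpL are active, so *kosK* is transcribed.
→ *kosK* is ON in A.
Condition B:
Shikimate is absent, so ElnS is active.
Itaconate is present, so ElnV is active.
With repressor ElnS bound, *sovX* is not transcribed.
So SovX is not produced.
Cellobiose is absent, so VelR is active.
No repressor is bound and VelR is active, so *quvD* is transcribed.
So QuvD is produced and active.
c-di-GMP is present, so QuvV is active.
Mn²⁺ is present, so TemY is inactive.
With no repressor bound, *kulK* is transcribed.
So KulK is produced and active.
No repressor is bound and KulK is active, so *irpL* is transcribed.
So IrpL is produced and active.
No repressor is bound and QuvD and QuvV and IrpL are active, so *kosK* is transcribed.
→ *kosK* is ON in B.

both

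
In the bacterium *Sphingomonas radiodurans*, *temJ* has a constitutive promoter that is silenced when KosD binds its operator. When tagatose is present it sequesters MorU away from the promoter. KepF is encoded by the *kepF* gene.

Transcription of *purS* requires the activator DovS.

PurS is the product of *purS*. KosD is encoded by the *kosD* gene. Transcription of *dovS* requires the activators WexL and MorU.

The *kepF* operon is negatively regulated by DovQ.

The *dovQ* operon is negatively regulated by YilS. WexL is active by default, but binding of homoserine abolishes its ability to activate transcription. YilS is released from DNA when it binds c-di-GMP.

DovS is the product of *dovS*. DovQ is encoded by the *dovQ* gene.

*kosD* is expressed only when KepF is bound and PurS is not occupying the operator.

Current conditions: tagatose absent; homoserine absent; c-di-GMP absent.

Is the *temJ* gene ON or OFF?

ON

Homoserine is absent, so WexL is active.
Tagatose is absent, so MorU is active.
No repressor is bound and WexL and MorU are active, so *dovS* is transcribed.
So DovS is produced and active.
No repressor is bound and DovS is active, so *purS* is transcribed.
So PurS is produced and active.
c-di-GMP is absent, so YilS is active.
With repressor YilS bound, *dovQ* is not transcribed.
So DovQ is not produced.
With no repressor bound, *kepF* is transcribed.
So KepF is produced and active.
With repressor PurS bound, *kosD* is not transcribed.
So KosD is not produced.
With no repressor bound, *temJ* is transcribed.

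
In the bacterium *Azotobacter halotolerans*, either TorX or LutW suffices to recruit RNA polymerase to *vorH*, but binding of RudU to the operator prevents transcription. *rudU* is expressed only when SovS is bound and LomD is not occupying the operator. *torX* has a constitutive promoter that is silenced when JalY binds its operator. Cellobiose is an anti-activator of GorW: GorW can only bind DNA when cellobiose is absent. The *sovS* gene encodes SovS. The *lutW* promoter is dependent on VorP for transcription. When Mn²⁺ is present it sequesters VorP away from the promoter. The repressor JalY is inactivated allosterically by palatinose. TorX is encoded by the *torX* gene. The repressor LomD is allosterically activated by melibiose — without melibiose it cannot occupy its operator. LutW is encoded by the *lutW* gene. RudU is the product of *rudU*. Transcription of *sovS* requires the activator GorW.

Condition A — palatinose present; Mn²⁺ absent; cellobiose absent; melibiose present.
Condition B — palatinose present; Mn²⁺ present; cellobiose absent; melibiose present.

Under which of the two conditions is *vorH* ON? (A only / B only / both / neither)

both

Condition A:
Palatinose is present, so JalY is inactive.
With no repressor bound, *torX* is transcribed.
So TorX is produced and active.
Mn²⁺ is absent, so VorP is active.
No repressor is bound and VorP is active, so *lutW* is transcribed.
So LutW is produced and active.
Cellobiose is absent, so GorW is active.
No repressor is bound and GorW is active, so *sovS* is transcribed.
So SovS is produced and active.
Melibiose is present, so LomD is active.
With repressor LomD bound, *rudU* is not transcribed.
So RudU is not produced.
Activator TorX is present, so *vorH* is transcribed.
→ *vorH* is ON in A.
Condition B:
Palatinose is present, so JalY is inactive.
With no repressor bound, *torX* is transcribed.
So TorX is produced and active.
Mn²⁺ is present, so VorP is inactive.
Required activator VorP is absent, so *lutW* is not transcribed.
So LutW is not produced.
Cellobiose is absent, so GorW is active.
No repressor is bound and GorW is active, so *sovS* is transcribed.
So SovS is produced and active.
Melibiose is present, so LomD is active.
With repressor LomD bound, *rudU* is not transcribed.
So RudU is not produced.
Activator TorX is present, so *vorH* is transcribed.
→ *vorH* is ON in B.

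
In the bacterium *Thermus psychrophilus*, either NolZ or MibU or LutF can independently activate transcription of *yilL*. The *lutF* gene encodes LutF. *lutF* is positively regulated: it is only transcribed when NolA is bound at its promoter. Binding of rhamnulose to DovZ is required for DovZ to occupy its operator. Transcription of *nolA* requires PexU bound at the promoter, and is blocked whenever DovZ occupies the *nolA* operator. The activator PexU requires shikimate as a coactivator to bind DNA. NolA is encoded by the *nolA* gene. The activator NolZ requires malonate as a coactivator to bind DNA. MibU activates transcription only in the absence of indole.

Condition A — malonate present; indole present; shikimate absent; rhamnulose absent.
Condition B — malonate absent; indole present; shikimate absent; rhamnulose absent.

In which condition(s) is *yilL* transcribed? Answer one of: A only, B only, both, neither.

Condition A:
Malonate is present, so NolZ is active.
Indole is present, so MibU is inactive.
Shikimate is absent, so PexU is inactive.
Rhamnulose is absent, so DovZ is inactive.
Required activator PexU is absent, so *nolA* is not transcribed.
So NolA is not produced.
Required activator NolA is absent, so *lutF* is not transcribed.
So LutF is not produced.
Activator NolZ is present, so *yilL* is transcribed.
→ *yilL* is ON in A.
Condition B:
Malonate is absent, so NolZ is inactive.
Indole is present, so MibU is inactive.
Shikimate is absent, so PexU is inactive.
Rhamnulose is absent, so DovZ is inactive.
Required activator PexU is absent, so *nolA* is not transcribed.
So NolA is not produced.
Required activator NolA is absent, so *lutF* is not transcribed.
So LutF is not produced.
No activator is available at the *yilL* promoter, so *yilL* is not transcribed.
→ *yilL* is OFF in B.

A only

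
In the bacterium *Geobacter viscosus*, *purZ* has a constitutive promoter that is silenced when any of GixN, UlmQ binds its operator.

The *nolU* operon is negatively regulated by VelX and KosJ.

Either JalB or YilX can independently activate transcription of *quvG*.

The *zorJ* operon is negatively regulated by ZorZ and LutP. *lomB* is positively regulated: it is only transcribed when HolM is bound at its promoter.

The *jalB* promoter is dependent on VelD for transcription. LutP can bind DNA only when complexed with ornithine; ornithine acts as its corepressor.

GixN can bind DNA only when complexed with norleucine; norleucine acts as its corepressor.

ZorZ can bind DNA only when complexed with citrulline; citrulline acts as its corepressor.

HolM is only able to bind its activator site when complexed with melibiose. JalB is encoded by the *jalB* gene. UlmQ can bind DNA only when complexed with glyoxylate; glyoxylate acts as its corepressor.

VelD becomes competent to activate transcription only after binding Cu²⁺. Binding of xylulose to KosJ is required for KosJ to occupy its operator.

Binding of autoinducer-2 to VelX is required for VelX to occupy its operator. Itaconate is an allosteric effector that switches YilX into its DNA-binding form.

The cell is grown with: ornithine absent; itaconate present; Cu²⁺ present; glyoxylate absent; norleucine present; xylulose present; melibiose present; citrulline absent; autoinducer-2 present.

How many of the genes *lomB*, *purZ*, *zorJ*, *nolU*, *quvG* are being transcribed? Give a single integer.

3

Melibiose is present, so HolM is active.
No repressor is bound and HolM is active, so *lomB* is transcribed.
→ *lomB* is ON.
Norleucine is present, so GixN is active.
Glyoxylate is absent, so UlmQ is inactive.
With repressor GixN bound, *purZ* is not transcribed.
→ *purZ* is OFF.
Citrulline is absent, so ZorZ is inactive.
Ornithine is absent, so LutP is inactive.
With no repressor bound, *zorJ* is transcribed.
→ *zorJ* is ON.
Autoinducer-2 is present, so VelX is active.
Xylulose is present, so KosJ is active.
With repressor VelX bound, *nolU* is not transcribed.
→ *nolU* is OFF.
Cu²⁺ is present, so VelD is active.
No repressor is bound and VelD is active, so *jalB* is transcribed.
So JalB is produced and active.
Itaconate is present, so YilX is active.
Activator JalB is present, so *quvG* is transcribed.
→ *quvG* is ON.
3 of the 5 genes are transcribed.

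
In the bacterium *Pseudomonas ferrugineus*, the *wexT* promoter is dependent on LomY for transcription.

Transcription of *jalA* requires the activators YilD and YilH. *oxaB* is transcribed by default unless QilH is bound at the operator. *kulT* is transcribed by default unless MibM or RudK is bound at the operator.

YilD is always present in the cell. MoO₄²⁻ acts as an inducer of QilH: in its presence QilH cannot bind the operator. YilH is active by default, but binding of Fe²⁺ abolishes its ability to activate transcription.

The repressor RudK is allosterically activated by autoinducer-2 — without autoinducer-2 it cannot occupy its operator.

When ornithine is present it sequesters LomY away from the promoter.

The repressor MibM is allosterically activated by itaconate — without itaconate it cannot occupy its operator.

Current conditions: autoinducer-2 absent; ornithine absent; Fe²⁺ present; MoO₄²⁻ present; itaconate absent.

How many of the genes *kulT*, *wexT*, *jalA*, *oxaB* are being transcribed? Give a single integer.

Itaconate is absent, so MibM is inactive.
Autoinducer-2 is absent, so RudK is inactive.
With no repressor bound, *kulT* is transcribed.
→ *kulT* is ON.
Ornithine is absent, so LomY is active.
No repressor is bound and LomY is active, so *wexT* is transcribed.
→ *wexT* is ON.
YilD is produced constitutively and is active.
Fe²⁺ is present, so YilH is inactive.
Required activator YilH is absent, so *jalA* is not transcribed.
→ *jalA* is OFF.
MoO₄²⁻ is present, so QilH is inactive.
With no repressor bound, *oxaB* is transcribed.
→ *oxaB* is ON.
3 of the 4 genes are transcribed.

3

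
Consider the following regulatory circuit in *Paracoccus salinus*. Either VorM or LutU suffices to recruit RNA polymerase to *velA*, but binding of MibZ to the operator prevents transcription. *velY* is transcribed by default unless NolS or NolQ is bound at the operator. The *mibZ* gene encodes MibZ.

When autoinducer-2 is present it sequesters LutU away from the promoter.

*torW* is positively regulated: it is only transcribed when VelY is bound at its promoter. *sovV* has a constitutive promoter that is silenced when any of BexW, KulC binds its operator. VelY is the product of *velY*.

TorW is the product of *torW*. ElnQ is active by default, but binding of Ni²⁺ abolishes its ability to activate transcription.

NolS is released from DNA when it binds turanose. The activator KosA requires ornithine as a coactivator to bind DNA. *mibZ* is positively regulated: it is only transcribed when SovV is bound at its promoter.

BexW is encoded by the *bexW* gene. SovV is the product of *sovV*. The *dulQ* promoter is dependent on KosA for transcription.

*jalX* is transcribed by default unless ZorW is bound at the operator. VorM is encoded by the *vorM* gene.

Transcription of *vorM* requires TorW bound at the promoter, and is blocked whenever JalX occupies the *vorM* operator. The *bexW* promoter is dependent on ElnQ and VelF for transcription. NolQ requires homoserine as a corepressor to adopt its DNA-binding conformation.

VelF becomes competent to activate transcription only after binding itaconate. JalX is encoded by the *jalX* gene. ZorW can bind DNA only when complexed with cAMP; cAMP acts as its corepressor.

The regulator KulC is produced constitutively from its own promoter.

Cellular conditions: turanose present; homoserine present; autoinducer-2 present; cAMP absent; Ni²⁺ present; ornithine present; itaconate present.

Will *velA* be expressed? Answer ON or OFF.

Turanose is present, so NolS is inactive.
Homoserine is present, so NolQ is active.
With repressor NolQ bound, *velY* is not transcribed.
So VelY is not produced.
Required activator VelY is absent, so *torW* is not transcribed.
So TorW is not produced.
cAMP is absent, so ZorW is inactive.
With no repressor bound, *jalX* is transcribed.
So JalX is produced and active.
With repressor JalX bound, *vorM* is not transcribed.
So VorM is not produced.
Autoinducer-2 is present, so LutU is inactive.
Ni²⁺ is present, so ElnQ is inactive.
Itaconate is present, so VelF is active.
Required activator ElnQ is absent, so *bexW* is not transcribed.
So BexW is not produced.
KulC is produced constitutively and is active.
With repressor KulC bound, *sovV* is not transcribed.
So SovV is not produced.
Required activator SovV is absent, so *mibZ* is not transcribed.
So MibZ is not produced.
No activator is available at the *velA* promoter, so *velA* is not transcribed.

OFF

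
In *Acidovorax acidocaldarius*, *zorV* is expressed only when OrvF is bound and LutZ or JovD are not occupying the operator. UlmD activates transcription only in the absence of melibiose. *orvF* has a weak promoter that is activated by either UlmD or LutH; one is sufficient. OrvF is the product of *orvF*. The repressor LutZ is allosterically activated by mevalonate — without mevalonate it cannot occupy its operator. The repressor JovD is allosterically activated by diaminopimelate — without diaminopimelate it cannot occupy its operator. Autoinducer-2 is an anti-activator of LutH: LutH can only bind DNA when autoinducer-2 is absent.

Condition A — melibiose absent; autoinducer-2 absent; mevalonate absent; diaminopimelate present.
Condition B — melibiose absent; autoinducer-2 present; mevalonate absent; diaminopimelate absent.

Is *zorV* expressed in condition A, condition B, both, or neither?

B only

Condition A:
Melibiose is absent, so UlmD is active.
Autoinducer-2 is absent, so LutH is active.
Activator UlmD is present, so *orvF* is transcribed.
So OrvF is produced and active.
Mevalonate is absent, so LutZ is inactive.
Diaminopimelate is present, so JovD is active.
With repressor JovD bound, *zorV* is not transcribed.
→ *zorV* is OFF in A.
Condition B:
Melibiose is absent, so UlmD is active.
Autoinducer-2 is present, so LutH is inactive.
Activator UlmD is present, so *orvF* is transcribed.
So OrvF is produced and active.
Mevalonate is absent, so LutZ is inactive.
Diaminopimelate is absent, so JovD is inactive.
No repressor is bound and OrvF is active, so *zorV* is transcribed.
→ *zorV* is ON in B.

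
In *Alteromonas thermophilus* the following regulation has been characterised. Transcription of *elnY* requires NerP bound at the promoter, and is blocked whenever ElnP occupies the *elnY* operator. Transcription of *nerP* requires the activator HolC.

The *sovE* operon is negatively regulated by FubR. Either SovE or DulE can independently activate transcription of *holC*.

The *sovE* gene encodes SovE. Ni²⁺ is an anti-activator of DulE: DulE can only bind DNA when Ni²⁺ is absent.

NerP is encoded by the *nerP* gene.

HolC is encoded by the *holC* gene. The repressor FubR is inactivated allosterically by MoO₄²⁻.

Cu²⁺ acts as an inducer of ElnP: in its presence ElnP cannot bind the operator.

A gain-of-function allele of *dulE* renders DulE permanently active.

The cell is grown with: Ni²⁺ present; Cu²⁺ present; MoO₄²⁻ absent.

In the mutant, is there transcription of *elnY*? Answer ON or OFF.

ON

Cu²⁺ is present, so ElnP is inactive.
MoO₄²⁻ is absent, so FubR is active.
With repressor FubR bound, *sovE* is not transcribed.
So SovE is not produced.
DulE is constitutively active in this strain.
Activator DulE is present, so *holC* is transcribed.
So HolC is produced and active.
No repressor is bound and HolC is active, so *nerP* is transcribed.
So NerP is produced and active.
No repressor is bound and NerP is active, so *elnY* is transcribed.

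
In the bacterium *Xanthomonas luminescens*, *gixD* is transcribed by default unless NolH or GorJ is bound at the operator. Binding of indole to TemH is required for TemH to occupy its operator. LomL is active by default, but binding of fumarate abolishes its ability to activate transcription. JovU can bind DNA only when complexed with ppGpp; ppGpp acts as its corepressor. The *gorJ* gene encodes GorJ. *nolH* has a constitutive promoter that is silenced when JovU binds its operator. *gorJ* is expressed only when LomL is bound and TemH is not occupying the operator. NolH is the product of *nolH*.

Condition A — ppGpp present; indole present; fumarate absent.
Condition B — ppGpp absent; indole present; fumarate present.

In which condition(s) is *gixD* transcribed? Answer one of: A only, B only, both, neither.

Condition A:
ppGpp is present, so JovU is active.
With repressor JovU bound, *nolH* is not transcribed.
So NolH is not produced.
Indole is present, so TemH is active.
Fumarate is absent, so LomL is active.
With repressor TemH bound, *gorJ* is not transcribed.
So GorJ is not produced.
With no repressor bound, *gixD* is transcribed.
→ *gixD* is ON in A.
Condition B:
ppGpp is absent, so JovU is inactive.
With no repressor bound, *nolH* is transcribed.
So NolH is produced and active.
Indole is present, so TemH is active.
Fumarate is present, so LomL is inactive.
With repressor TemH bound, *gorJ* is not transcribed.
So GorJ is not produced.
With repressor NolH bound, *gixD* is not transcribed.
→ *gixD* is OFF in B.

A only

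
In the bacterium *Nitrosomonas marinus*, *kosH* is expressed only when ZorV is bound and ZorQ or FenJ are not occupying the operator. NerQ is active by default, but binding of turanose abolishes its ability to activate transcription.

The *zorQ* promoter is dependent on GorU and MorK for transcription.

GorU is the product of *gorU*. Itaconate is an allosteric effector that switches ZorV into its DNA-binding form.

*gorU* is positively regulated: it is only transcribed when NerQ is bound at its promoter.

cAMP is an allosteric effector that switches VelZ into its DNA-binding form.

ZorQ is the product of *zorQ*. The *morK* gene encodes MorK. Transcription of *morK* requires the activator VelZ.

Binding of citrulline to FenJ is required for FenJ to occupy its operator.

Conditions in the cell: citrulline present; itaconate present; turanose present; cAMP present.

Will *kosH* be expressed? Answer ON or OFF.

OFF

Turanose is present, so NerQ is inactive.
Required activator NerQ is absent, so *gorU* is not transcribed.
So GorU is not produced.
cAMP is present, so VelZ is active.
No repressor is bound and VelZ is active, so *morK* is transcribed.
So MorK is produced and active.
Required activator GorU is absent, so *zorQ* is not transcribed.
So ZorQ is not produced.
Citrulline is present, so FenJ is active.
Itaconate is present, so ZorV is active.
With repressor FenJ bound, *kosH* is not transcribed.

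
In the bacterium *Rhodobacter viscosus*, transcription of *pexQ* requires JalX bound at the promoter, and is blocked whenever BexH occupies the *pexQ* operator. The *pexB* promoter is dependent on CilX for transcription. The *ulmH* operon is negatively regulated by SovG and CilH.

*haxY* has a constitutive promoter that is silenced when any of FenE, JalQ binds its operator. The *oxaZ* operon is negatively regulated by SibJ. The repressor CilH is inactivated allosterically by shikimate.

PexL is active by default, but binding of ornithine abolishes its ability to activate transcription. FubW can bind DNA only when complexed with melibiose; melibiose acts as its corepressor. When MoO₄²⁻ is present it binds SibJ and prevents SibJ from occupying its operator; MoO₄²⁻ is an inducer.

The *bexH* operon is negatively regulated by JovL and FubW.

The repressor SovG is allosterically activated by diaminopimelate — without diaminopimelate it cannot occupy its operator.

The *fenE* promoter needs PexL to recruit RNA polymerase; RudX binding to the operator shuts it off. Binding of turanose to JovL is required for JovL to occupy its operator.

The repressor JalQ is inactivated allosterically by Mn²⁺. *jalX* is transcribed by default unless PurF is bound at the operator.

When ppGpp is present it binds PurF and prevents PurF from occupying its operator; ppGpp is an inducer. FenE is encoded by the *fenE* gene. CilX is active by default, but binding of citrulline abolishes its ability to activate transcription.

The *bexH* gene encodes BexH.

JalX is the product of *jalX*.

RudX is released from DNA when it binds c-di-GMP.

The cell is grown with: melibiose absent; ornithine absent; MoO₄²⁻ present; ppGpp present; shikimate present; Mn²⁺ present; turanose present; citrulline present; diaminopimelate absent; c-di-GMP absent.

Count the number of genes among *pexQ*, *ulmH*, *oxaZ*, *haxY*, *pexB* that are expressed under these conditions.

4

ppGpp is present, so PurF is inactive.
With no repressor bound, *jalX* is transcribed.
So JalX is produced and active.
Turanose is present, so JovL is active.
Melibiose is absent, so FubW is inactive.
With repressor JovL bound, *bexH* is not transcribed.
So BexH is not produced.
No repressor is bound and JalX is active, so *pexQ* is transcribed.
→ *pexQ* is ON.
Diaminopimelate is absent, so SovG is inactive.
Shikimate is present, so CilH is inactive.
With no repressor bound, *ulmH* is transcribed.
→ *ulmH* is ON.
MoO₄²⁻ is present, so SibJ is inactive.
With no repressor bound, *oxaZ* is transcribed.
→ *oxaZ* is ON.
c-di-GMP is absent, so RudX is active.
Ornithine is absent, so PexL is active.
With repressor RudX bound, *fenE* is not transcribed.
So FenE is not produced.
Mn²⁺ is present, so JalQ is inactive.
With no repressor bound, *haxY* is transcribed.
→ *haxY* is ON.
Citrulline is present, so CilX is inactive.
Required activator CilX is absent, so *pexB* is not transcribed.
→ *pexB* is OFF.
4 of the 5 genes are transcribed.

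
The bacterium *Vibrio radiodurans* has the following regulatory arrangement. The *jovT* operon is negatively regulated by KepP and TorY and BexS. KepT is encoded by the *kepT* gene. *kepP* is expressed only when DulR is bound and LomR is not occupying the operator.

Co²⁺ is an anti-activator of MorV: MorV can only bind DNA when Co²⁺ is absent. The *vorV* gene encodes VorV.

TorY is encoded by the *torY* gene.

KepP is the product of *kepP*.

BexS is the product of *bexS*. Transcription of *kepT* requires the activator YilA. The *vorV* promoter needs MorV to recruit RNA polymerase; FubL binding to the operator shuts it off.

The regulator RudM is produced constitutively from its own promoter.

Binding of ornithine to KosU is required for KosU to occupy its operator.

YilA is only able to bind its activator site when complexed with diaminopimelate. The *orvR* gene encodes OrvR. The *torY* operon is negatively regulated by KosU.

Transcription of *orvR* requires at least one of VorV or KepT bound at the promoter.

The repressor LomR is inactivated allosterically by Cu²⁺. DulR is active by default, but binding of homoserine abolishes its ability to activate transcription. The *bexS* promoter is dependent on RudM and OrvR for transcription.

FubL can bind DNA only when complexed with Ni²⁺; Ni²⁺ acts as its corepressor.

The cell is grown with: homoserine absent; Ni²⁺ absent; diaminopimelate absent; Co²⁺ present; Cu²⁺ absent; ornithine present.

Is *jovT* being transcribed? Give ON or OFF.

ON

Homoserine is absent, so DulR is active.
Cu²⁺ is absent, so LomR is active.
With repressor LomR bound, *kepP* is not transcribed.
So KepP is not produced.
Ornithine is present, so KosU is active.
With repressor KosU bound, *torY* is not transcribed.
So TorY is not produced.
RudM is produced constitutively and is active.
Ni²⁺ is absent, so FubL is inactive.
Co²⁺ is present, so MorV is inactive.
Required activator MorV is absent, so *vorV* is not transcribed.
So VorV is not produced.
Diaminopimelate is absent, so YilA is inactive.
Required activator YilA is absent, so *kepT* is not transcribed.
So KepT is not produced.
No activator is available at the *orvR* promoter, so *orvR* is not transcribed.
So OrvR is not produced.
Required activator OrvR is absent, so *bexS* is not transcribed.
So BexS is not produced.
With no repressor bound, *jovT* is transcribed.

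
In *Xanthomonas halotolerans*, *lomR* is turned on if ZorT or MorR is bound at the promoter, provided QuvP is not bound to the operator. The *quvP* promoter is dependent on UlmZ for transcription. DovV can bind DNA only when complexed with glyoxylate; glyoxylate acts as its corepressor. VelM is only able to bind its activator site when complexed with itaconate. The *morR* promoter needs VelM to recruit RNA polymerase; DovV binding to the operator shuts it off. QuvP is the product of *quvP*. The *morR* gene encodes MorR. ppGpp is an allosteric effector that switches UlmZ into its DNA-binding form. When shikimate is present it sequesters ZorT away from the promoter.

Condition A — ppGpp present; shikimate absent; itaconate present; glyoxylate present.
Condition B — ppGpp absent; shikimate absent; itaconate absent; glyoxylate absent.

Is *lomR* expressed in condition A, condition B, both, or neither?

Condition A:
ppGpp is present, so UlmZ is active.
No repressor is bound and UlmZ is active, so *quvP* is transcribed.
So QuvP is produced and active.
Shikimate is absent, so ZorT is active.
Itaconate is present, so VelM is active.
Glyoxylate is present, so DovV is active.
With repressor DovV bound, *morR* is not transcribed.
So MorR is not produced.
With repressor QuvP bound, *lomR* is not transcribed.
→ *lomR* is OFF in A.
Condition B:
ppGpp is absent, so UlmZ is inactive.
Required activator UlmZ is absent, so *quvP* is not transcribed.
So QuvP is not produced.
Shikimate is absent, so ZorT is active.
Itaconate is absent, so VelM is inactive.
Glyoxylate is absent, so DovV is inactive.
Required activator VelM is absent, so *morR* is not transcribed.
So MorR is not produced.
Activator ZorT is present, so *lomR* is transcribed.
→ *lomR* is ON in B.

B only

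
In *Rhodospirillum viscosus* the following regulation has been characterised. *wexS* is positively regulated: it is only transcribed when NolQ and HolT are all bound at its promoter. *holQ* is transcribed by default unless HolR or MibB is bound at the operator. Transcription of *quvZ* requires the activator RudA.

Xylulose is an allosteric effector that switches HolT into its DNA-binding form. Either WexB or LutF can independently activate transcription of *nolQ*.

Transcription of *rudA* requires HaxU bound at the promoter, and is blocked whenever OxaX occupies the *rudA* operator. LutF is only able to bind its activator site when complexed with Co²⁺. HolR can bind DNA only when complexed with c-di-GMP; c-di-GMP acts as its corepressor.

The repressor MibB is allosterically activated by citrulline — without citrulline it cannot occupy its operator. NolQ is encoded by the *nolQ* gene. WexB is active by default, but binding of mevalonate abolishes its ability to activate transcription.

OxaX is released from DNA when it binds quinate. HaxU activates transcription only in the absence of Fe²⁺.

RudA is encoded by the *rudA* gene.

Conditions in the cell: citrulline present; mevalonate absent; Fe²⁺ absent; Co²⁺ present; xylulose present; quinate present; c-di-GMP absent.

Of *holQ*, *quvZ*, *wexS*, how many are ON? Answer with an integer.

2

c-di-GMP is absent, so HolR is inactive.
Citrulline is present, so MibB is active.
With repressor MibB bound, *holQ* is not transcribed.
→ *holQ* is OFF.
Quinate is present, so OxaX is inactive.
Fe²⁺ is absent, so HaxU is active.
No repressor is bound and HaxU is active, so *rudA* is transcribed.
So RudA is produced and active.
No repressor is bound and RudA is active, so *quvZ* is transcribed.
→ *quvZ* is ON.
Mevalonate is absent, so WexB is active.
Co²⁺ is present, so LutF is active.
Activator WexB is present, so *nolQ* is transcribed.
So NolQ is produced and active.
Xylulose is present, so HolT is active.
No repressor is bound and NolQ and HolT are active, so *wexS* is transcribed.
→ *wexS* is ON.
2 of the 3 genes are transcribed.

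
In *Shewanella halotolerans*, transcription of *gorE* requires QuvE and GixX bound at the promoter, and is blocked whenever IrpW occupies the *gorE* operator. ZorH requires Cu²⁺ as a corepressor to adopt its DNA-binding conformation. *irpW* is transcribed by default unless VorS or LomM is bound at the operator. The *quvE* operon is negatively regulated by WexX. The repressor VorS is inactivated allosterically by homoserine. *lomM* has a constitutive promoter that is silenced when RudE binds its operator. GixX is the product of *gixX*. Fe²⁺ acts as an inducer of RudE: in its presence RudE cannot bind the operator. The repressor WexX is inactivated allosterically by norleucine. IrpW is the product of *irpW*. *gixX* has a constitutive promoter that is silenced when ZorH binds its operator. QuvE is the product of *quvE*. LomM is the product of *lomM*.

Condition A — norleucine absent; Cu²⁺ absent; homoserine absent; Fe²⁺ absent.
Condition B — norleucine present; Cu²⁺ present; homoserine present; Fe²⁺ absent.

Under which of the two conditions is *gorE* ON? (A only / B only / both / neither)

neither

Condition A:
Norleucine is absent, so WexX is active.
With repressor WexX bound, *quvE* is not transcribed.
So QuvE is not produced.
Cu²⁺ is absent, so ZorH is inactive.
With no repressor bound, *gixX* is transcribed.
So GixX is produced and active.
Homoserine is absent, so VorS is active.
Fe²⁺ is absent, so RudE is active.
With repressor RudE bound, *lomM* is not transcribed.
So LomM is not produced.
With repressor VorS bound, *irpW* is not transcribed.
So IrpW is not produced.
Required activator QuvE is absent, so *gorE* is not transcribed.
→ *gorE* is OFF in A.
Condition B:
Norleucine is present, so WexX is inactive.
With no repressor bound, *quvE* is transcribed.
So QuvE is produced and active.
Cu²⁺ is present, so ZorH is active.
With repressor ZorH bound, *gixX* is not transcribed.
So GixX is not produced.
Homoserine is present, so VorS is inactive.
Fe²⁺ is absent, so RudE is active.
With repressor RudE bound, *lomM* is not transcribed.
So LomM is not produced.
With no repressor bound, *irpW* is transcribed.
So IrpW is produced and active.
With repressor IrpW bound, *gorE* is not transcribed.
→ *gorE* is OFF in B.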